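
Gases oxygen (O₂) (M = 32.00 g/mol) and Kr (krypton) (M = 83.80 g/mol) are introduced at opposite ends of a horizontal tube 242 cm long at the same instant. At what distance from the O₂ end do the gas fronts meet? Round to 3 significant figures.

In equal time, each gas travels a distance ∝ its rate ∝ 1/√M, so d_O₂/d_Kr = √(M_Kr/M_O₂) = √(83.80/32.00) = 1.618.
With d_O₂ + d_Kr = 242 cm, d_Kr = 242/(1 + 1.618) = 92.43 cm.
d_O₂ = 242 − 92.43 = 150 cm.

150 cm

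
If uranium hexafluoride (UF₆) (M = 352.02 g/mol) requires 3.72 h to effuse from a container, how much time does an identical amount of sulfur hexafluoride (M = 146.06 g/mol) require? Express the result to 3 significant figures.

Using Graham's law: t_SF₆/t_UF₆ = √(M_SF₆/M_UF₆) = √(146.06/352.02) = √0.4149 = 0.6441.
So the time for SF₆ is 3.72 × 0.6441 = 2.40 h.

2.40 h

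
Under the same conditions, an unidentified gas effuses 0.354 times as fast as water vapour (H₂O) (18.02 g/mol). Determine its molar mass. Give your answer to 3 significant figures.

144 g/mol

From Graham's law, rate_X/rate_H₂O = √(M_H₂O/M_X).
0.354 = √(18.02/M_X)
M_X = 18.02 / 0.354² = 18.02 / 0.1253 = 144 g/mol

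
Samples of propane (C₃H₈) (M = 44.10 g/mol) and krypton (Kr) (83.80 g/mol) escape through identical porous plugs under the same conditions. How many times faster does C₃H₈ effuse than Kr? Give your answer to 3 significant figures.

Since effusion rate ∝ 1/√M, rate_C₃H₈/rate_Kr = √(M_Kr/M_C₃H₈) = √(83.80/44.10) = √1.900 = 1.38.

1.38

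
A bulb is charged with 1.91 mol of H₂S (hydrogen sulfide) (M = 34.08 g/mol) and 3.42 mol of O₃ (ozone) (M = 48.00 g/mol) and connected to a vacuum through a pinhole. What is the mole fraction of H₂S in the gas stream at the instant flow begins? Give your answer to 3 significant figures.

0.399

The effusion rate of species i is ∝ p_i/√M_i ∝ n_i/√M_i.
So x_H₂S in the escaping gas = (n_H₂S/√M_H₂S) / Σ(n_i/√M_i)
= (1.91/√34.08) / (1.91/√34.08 + 3.42/√48.00) = 0.3272/(0.3272 + 0.4936) = 0.399.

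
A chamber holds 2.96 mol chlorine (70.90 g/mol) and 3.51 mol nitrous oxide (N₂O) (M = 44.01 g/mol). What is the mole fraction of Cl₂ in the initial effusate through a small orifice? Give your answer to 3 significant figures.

The effusion rate of species i is ∝ p_i/√M_i ∝ n_i/√M_i.
Mole fraction of Cl₂ in the effusate = (n_Cl₂/√M_Cl₂) / (n_Cl₂/√M_Cl₂ + n_N₂O/√M_N₂O)
= (2.96/√70.90) / (2.96/√70.90 + 3.51/√44.01) = 0.3515/(0.3515 + 0.5291) = 0.399.

0.399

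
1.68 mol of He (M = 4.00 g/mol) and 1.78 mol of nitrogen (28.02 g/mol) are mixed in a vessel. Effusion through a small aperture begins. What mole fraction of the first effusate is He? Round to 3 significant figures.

Effusion rate of each component ∝ n_i/√M_i (partial pressure × 1/√M).
x_He(eff) = (n_He/√M_He) / (n_He/√M_He + n_N₂/√M_N₂)
= (1.68/√4.00) / (1.68/√4.00 + 1.78/√28.02) = 0.8400/(0.8400 + 0.3363) = 0.714.

0.714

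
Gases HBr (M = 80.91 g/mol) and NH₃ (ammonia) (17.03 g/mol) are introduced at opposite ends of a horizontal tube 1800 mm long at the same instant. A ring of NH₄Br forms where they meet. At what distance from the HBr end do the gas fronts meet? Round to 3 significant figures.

The fronts meet when d_HBr + d_NH₃ = L with d_HBr/d_NH₃ = √(M_NH₃/M_HBr) (Graham's law). Here √(M_NH₃/M_HBr) = √(17.03/80.91) = 0.4588.
With d_HBr + d_NH₃ = 1800 mm, d_NH₃ = 1800/(1 + 0.4588) = 1234 mm.
d_HBr = 1800 − 1234 = 566 mm.

566 mm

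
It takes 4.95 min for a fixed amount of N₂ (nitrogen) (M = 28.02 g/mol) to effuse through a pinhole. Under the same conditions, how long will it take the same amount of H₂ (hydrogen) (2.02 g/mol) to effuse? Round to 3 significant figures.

Using Graham's law: t_H₂/t_N₂ = √(M_H₂/M_N₂) = √(2.02/28.02) = √0.07209 = 0.2685.
So the time for H₂ is 4.95 × 0.2685 = 1.33 min.

1.33 min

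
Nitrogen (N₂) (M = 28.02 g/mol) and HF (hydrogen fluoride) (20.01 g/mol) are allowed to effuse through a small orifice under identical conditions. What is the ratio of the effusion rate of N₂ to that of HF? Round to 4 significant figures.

0.8451

Using Graham's law: rate_N₂/rate_HF = √(M_HF/M_N₂) = √(20.01/28.02) = √0.7141 = 0.8451.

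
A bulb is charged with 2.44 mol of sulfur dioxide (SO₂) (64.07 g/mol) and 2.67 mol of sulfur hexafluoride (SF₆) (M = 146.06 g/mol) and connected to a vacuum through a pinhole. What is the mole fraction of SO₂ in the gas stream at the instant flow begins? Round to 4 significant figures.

Each component's effusion rate ∝ (its partial pressure)·(1/√M) ∝ n_i/√M_i.
Mole fraction of SO₂ in the effusate = (n_SO₂/√M_SO₂) / (n_SO₂/√M_SO₂ + n_SF₆/√M_SF₆)
= (2.44/√64.07) / (2.44/√64.07 + 2.67/√146.06) = 0.3048/(0.3048 + 0.2209) = 0.5798.

0.5798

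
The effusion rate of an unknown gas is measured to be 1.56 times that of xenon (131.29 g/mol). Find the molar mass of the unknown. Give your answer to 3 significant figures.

Graham's law gives rate_X/rate_Xe = √(M_Xe/M_X).
1.56 = √(131.29/M_X)
M_X = 131.29 / 1.56² = 131.29 / 2.434 = 53.9 g/mol

53.9 g/mol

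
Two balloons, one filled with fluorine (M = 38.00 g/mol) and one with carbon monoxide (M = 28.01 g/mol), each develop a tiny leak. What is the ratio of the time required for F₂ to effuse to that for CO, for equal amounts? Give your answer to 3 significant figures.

1.16

By Graham's law, t_F₂/t_CO = √(M_F₂/M_CO) = √(38.00/28.01) = √1.357 = 1.16.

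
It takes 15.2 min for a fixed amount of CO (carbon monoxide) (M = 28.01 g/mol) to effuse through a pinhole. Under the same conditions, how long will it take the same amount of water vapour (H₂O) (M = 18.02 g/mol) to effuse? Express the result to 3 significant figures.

12.2 min

From Graham's law, t_H₂O/t_CO = √(M_H₂O/M_CO) = √(18.02/28.01) = √0.6433 = 0.8021.
So the time for H₂O is 15.2 × 0.8021 = 12.2 min.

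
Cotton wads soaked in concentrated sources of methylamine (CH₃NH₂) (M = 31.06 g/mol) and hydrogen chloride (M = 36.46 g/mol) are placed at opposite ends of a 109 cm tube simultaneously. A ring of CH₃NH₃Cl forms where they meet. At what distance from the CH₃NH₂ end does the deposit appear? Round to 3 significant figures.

In equal time, each gas travels a distance ∝ its rate ∝ 1/√M, so d_CH₃NH₂/d_HCl = √(M_HCl/M_CH₃NH₂) = √(36.46/31.06) = 1.083.
With d_CH₃NH₂ + d_HCl = 109 cm, d_HCl = 109/(1 + 1.083) = 52.32 cm.
d_CH₃NH₂ = 109 − 52.32 = 56.7 cm.

56.7 cm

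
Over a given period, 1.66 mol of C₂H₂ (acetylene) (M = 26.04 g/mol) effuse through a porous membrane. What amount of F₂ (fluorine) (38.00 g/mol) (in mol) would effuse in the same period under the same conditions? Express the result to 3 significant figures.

1.37 mol

By Graham's law, rate_F₂/rate_C₂H₂ = √(M_C₂H₂/M_F₂) = √(26.04/38.00) = √0.6853 = 0.8278.
So the amount for F₂ is 1.66 × 0.8278 = 1.37 mol.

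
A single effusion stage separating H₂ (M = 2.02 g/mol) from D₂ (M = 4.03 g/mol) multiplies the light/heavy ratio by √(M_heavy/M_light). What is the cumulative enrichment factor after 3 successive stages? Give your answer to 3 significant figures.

2.82

After 3 stages the ratio has grown by (√(4.03/2.02))^3 = (4.03/2.02)^(3/2).
= 1.99505^(3/2) = 2.82.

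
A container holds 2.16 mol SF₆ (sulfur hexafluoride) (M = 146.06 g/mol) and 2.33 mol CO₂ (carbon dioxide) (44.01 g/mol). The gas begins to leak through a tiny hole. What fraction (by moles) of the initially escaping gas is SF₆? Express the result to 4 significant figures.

Each component's effusion rate ∝ (its partial pressure)·(1/√M) ∝ n_i/√M_i.
Mole fraction of SF₆ in the effusate = (n_SF₆/√M_SF₆) / (n_SF₆/√M_SF₆ + n_CO₂/√M_CO₂)
= (2.16/√146.06) / (2.16/√146.06 + 2.33/√44.01) = 0.1787/(0.1787 + 0.3512) = 0.3373.

0.3373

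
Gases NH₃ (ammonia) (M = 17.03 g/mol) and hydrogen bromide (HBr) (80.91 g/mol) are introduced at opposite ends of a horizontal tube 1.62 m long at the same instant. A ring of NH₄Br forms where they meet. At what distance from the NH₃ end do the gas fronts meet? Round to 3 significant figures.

1.11 m

Distances travelled in equal time are proportional to diffusion rates, so d_NH₃/d_HBr = √(M_HBr/M_NH₃) = √(80.91/17.03) = 2.180.
With d_NH₃ + d_HBr = 1.62 m, d_HBr = 1.62/(1 + 2.180) = 0.5095 m.
d_NH₃ = 1.62 − 0.5095 = 1.11 m.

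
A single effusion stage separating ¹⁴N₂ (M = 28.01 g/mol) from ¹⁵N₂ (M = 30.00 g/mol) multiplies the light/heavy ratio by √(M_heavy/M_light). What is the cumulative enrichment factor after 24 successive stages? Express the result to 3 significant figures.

The single-stage factor is √(M_heavy/M_light), so 24 stages give [√(30.00/28.01)]^24 = (30.00/28.01)^(24/2).
= 1.07105^12 = 2.28.

2.28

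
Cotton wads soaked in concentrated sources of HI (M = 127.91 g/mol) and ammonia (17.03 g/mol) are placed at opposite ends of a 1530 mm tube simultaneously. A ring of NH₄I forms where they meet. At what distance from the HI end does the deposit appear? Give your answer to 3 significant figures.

409 mm

Distances travelled in equal time are proportional to diffusion rates, so d_HI/d_NH₃ = √(M_NH₃/M_HI) = √(17.03/127.91) = 0.3649.
With d_HI + d_NH₃ = 1530 mm, d_NH₃ = 1530/(1 + 0.3649) = 1121 mm.
d_HI = 1530 − 1121 = 409 mm.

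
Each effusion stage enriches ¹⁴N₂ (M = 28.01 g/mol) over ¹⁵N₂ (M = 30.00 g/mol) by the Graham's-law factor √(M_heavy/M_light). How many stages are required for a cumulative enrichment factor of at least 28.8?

98

Per stage α = (30.00/28.01)^(1/2) = 1.07105^0.5, giving ln α = 0.03432.
Need α^N ≥ 28.8 ⇒ N ≥ ln(28.8) / ln α = 3.360 / 0.03432 = 97.92.
Minimum whole number of stages: N = 98.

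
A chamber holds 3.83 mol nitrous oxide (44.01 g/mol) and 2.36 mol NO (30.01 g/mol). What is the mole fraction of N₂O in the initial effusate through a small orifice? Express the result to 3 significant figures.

0.573

The effusion rate of species i is ∝ p_i/√M_i ∝ n_i/√M_i.
So x_N₂O in the escaping gas = (n_N₂O/√M_N₂O) / Σ(n_i/√M_i)
= (3.83/√44.01) / (3.83/√44.01 + 2.36/√30.01) = 0.5773/(0.5773 + 0.4308) = 0.573.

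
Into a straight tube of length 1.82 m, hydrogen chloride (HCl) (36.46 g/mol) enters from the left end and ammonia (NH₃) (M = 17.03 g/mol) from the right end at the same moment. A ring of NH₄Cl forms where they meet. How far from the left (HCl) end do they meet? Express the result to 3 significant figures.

Distances travelled in equal time are proportional to diffusion rates, so d_HCl/d_NH₃ = √(M_NH₃/M_HCl) = √(17.03/36.46) = 0.6834.
With d_HCl + d_NH₃ = 1.82 m, d_NH₃ = 1.82/(1 + 0.6834) = 1.081 m.
d_HCl = 1.82 − 1.081 = 0.739 m.

0.739 m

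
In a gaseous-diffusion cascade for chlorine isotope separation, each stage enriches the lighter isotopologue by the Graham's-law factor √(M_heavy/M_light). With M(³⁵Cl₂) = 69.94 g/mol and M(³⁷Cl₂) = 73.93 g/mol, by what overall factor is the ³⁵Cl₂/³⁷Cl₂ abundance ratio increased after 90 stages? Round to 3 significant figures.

12.1

The single-stage factor is √(M_heavy/M_light), so 90 stages give [√(73.93/69.94)]^90 = (73.93/69.94)^(90/2).
= 1.05705^45 = 12.1.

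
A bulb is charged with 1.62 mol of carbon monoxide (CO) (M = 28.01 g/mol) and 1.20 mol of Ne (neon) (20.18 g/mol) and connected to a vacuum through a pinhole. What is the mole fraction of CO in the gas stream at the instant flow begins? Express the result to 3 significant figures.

Rate_i ∝ x_i/√M_i (Graham's law weighted by mole fraction), so the effusate composition follows n_i/√M_i.
x_CO(eff) = (n_CO/√M_CO) / (n_CO/√M_CO + n_Ne/√M_Ne)
= (1.62/√28.01) / (1.62/√28.01 + 1.20/√20.18) = 0.3061/(0.3061 + 0.2671) = 0.534.

0.534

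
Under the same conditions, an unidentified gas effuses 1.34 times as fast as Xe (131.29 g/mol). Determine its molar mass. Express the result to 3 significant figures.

73.1 g/mol

Graham's law gives rate_X/rate_Xe = √(M_Xe/M_X).
1.34 = √(131.29/M_X)
M_X = 131.29 / 1.34² = 131.29 / 1.796 = 73.1 g/mol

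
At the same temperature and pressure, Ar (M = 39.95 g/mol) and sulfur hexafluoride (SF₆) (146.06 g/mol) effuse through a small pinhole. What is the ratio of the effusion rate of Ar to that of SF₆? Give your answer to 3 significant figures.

Since effusion rate ∝ 1/√M, rate_Ar/rate_SF₆ = √(M_SF₆/M_Ar) = √(146.06/39.95) = √3.656 = 1.91.

1.91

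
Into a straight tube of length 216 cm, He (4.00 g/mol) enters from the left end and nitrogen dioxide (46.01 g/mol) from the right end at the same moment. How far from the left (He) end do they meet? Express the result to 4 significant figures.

The fronts meet when d_He + d_NO₂ = L with d_He/d_NO₂ = √(M_NO₂/M_He) (Graham's law). Here √(M_NO₂/M_He) = √(46.01/4.00) = 3.392.
With d_He + d_NO₂ = 216 cm, d_NO₂ = 216/(1 + 3.392) = 49.19 cm.
d_He = 216 − 49.19 = 166.8 cm.

166.8 cm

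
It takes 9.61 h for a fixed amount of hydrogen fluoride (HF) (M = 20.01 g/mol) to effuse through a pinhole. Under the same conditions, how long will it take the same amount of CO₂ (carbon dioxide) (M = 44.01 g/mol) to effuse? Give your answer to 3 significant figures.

14.3 h

Using Graham's law: t_CO₂/t_HF = √(M_CO₂/M_HF) = √(44.01/20.01) = √2.199 = 1.483.
So the time for CO₂ is 9.61 × 1.483 = 14.3 h.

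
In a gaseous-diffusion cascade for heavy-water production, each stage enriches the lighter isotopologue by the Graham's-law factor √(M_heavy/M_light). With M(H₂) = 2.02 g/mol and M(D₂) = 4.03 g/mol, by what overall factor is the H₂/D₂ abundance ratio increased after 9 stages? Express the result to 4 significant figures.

22.38

Each stage multiplies the ratio by α = √(4.03/2.02), so after 9 stages the overall factor is α^9 = (4.03/2.02)^(9/2).
= 1.99505^(9/2) = 22.38.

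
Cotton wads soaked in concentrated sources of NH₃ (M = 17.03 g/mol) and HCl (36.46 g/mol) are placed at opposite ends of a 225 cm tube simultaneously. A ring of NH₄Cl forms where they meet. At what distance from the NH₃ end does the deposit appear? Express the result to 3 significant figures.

In equal time, each gas travels a distance ∝ its rate ∝ 1/√M, so d_NH₃/d_HCl = √(M_HCl/M_NH₃) = √(36.46/17.03) = 1.463.
With d_NH₃ + d_HCl = 225 cm, d_HCl = 225/(1 + 1.463) = 91.34 cm.
d_NH₃ = 225 − 91.34 = 134 cm.

134 cm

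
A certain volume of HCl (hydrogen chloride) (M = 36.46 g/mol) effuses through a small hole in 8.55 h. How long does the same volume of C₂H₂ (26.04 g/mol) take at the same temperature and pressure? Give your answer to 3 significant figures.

7.23 h

From Graham's law, t_C₂H₂/t_HCl = √(M_C₂H₂/M_HCl) = √(26.04/36.46) = √0.7142 = 0.8451.
So the time for C₂H₂ is 8.55 × 0.8451 = 7.23 h.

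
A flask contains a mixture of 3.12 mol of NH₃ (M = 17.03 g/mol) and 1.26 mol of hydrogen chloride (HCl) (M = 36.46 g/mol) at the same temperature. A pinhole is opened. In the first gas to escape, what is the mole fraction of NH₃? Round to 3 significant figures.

0.784

The effusion rate of species i is ∝ p_i/√M_i ∝ n_i/√M_i.
x_NH₃(eff) = (n_NH₃/√M_NH₃) / (n_NH₃/√M_NH₃ + n_HCl/√M_HCl)
= (3.12/√17.03) / (3.12/√17.03 + 1.26/√36.46) = 0.7560/(0.7560 + 0.2087) = 0.784.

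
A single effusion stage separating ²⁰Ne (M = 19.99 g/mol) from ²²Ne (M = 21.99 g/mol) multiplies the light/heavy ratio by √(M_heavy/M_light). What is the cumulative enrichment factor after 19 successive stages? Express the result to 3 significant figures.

2.47

The single-stage factor is √(M_heavy/M_light), so 19 stages give [√(21.99/19.99)]^19 = (21.99/19.99)^(19/2).
= 1.10005^(19/2) = 2.47.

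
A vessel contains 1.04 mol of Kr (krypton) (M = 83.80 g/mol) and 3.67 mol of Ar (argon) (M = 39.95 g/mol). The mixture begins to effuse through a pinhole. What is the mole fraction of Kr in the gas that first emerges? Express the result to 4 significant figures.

0.1636

Rate_i ∝ x_i/√M_i (Graham's law weighted by mole fraction), so the effusate composition follows n_i/√M_i.
Mole fraction of Kr in the effusate = (n_Kr/√M_Kr) / (n_Kr/√M_Kr + n_Ar/√M_Ar)
= (1.04/√83.80) / (1.04/√83.80 + 3.67/√39.95) = 0.1136/(0.1136 + 0.5806) = 0.1636.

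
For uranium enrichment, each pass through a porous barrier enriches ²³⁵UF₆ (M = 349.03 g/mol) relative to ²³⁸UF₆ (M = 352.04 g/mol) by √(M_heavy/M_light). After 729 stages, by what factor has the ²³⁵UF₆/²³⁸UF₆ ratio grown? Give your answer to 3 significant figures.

22.9

After 729 stages the ratio has grown by (√(352.04/349.03))^729 = (352.04/349.03)^(729/2).
= 1.00862^(729/2) = 22.9.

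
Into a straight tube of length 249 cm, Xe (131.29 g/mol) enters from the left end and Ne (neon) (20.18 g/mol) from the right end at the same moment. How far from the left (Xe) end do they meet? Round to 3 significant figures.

The fronts meet when d_Xe + d_Ne = L with d_Xe/d_Ne = √(M_Ne/M_Xe) (Graham's law). Here √(M_Ne/M_Xe) = √(20.18/131.29) = 0.3921.
With d_Xe + d_Ne = 249 cm, d_Ne = 249/(1 + 0.3921) = 178.9 cm.
d_Xe = 249 − 178.9 = 70.1 cm.

70.1 cm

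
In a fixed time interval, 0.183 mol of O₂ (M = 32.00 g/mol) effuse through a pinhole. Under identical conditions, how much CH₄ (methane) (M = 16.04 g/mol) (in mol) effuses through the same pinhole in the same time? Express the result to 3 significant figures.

0.258 mol

From Graham's law, rate_CH₄/rate_O₂ = √(M_O₂/M_CH₄) = √(32.00/16.04) = √1.995 = 1.412.
So the amount for CH₄ is 0.183 × 1.412 = 0.258 mol.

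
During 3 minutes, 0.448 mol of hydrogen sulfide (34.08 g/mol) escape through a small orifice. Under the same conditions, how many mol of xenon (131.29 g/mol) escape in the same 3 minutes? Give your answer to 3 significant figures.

From Graham's law, rate_Xe/rate_H₂S = √(M_H₂S/M_Xe) = √(34.08/131.29) = √0.2596 = 0.5095.
So the amount for Xe is 0.448 × 0.5095 = 0.228 mol.

0.228 mol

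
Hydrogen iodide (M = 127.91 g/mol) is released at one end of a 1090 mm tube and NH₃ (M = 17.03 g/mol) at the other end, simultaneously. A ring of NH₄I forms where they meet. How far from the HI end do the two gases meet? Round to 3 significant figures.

291 mm

Distances travelled in equal time are proportional to diffusion rates, so d_HI/d_NH₃ = √(M_NH₃/M_HI) = √(17.03/127.91) = 0.3649.
With d_HI + d_NH₃ = 1090 mm, d_NH₃ = 1090/(1 + 0.3649) = 798.6 mm.
d_HI = 1090 − 798.6 = 291 mm.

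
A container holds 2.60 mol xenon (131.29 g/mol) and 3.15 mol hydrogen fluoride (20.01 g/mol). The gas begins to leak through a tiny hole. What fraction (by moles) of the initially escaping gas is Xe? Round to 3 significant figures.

0.244

Each component's effusion rate ∝ (its partial pressure)·(1/√M) ∝ n_i/√M_i.
x_Xe(eff) = (n_Xe/√M_Xe) / (n_Xe/√M_Xe + n_HF/√M_HF)
= (2.60/√131.29) / (2.60/√131.29 + 3.15/√20.01) = 0.2269/(0.2269 + 0.7042) = 0.244.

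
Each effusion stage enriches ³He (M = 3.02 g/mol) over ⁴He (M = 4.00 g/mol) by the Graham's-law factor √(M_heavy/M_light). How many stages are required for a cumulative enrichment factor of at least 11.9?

18

With α = √(4.00/3.02) per stage, ln α = ½ ln(1.32450) = 0.1405.
Need α^N ≥ 11.9 ⇒ N ≥ ln(11.9) / ln α = 2.477 / 0.1405 = 17.62.
So at least 18 stages are needed.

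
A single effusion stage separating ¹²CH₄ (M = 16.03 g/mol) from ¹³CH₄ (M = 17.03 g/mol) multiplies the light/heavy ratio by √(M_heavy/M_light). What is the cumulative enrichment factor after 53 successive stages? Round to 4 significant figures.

4.971

The single-stage factor is √(M_heavy/M_light), so 53 stages give [√(17.03/16.03)]^53 = (17.03/16.03)^(53/2).
= 1.06238^(53/2) = 4.971.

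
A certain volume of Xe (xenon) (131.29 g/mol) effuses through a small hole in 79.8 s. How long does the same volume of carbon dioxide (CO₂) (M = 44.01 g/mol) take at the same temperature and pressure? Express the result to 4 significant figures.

46.20 s

From Graham's law, t_CO₂/t_Xe = √(M_CO₂/M_Xe) = √(44.01/131.29) = √0.3352 = 0.5790.
So the time for CO₂ is 79.8 × 0.5790 = 46.20 s.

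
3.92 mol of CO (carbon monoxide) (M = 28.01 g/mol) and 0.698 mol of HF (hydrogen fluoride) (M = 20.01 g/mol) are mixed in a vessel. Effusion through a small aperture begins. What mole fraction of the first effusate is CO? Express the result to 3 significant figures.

0.826

Rate_i ∝ x_i/√M_i (Graham's law weighted by mole fraction), so the effusate composition follows n_i/√M_i.
x_CO(eff) = (n_CO/√M_CO) / (n_CO/√M_CO + n_HF/√M_HF)
= (3.92/√28.01) / (3.92/√28.01 + 0.698/√20.01) = 0.7407/(0.7407 + 0.1560) = 0.826.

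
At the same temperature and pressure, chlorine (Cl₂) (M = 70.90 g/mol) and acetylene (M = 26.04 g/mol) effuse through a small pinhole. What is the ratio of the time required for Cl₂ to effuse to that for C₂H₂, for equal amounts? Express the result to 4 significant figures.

Graham's law gives t_Cl₂/t_C₂H₂ = √(M_Cl₂/M_C₂H₂) = √(70.90/26.04) = √2.723 = 1.650.

1.650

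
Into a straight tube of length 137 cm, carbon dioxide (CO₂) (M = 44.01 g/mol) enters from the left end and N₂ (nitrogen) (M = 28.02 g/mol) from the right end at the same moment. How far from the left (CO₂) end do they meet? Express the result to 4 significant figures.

Distances travelled in equal time are proportional to diffusion rates, so d_CO₂/d_N₂ = √(M_N₂/M_CO₂) = √(28.02/44.01) = 0.7979.
With d_CO₂ + d_N₂ = 137 cm, d_N₂ = 137/(1 + 0.7979) = 76.20 cm.
d_CO₂ = 137 − 76.20 = 60.80 cm.

60.80 cm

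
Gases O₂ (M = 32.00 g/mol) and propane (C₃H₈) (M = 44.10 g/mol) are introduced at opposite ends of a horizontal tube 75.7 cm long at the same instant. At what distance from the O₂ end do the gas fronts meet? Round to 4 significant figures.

Graham's law gives d_O₂/d_C₃H₈ = rate_O₂/rate_C₃H₈ = √(M_C₃H₈/M_O₂) = √(44.10/32.00) = 1.174.
With d_O₂ + d_C₃H₈ = 75.7 cm, d_C₃H₈ = 75.7/(1 + 1.174) = 34.82 cm.
d_O₂ = 75.7 − 34.82 = 40.88 cm.

40.88 cm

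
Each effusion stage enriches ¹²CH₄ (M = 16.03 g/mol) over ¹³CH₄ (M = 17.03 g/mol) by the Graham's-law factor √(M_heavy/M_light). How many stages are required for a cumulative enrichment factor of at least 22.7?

Per stage α = (17.03/16.03)^(1/2) = 1.06238^0.5, giving ln α = 0.03026.
Need α^N ≥ 22.7 ⇒ N ≥ ln(22.7) / ln α = 3.122 / 0.03026 = 103.19.
Rounding up, N = 104 stages.

104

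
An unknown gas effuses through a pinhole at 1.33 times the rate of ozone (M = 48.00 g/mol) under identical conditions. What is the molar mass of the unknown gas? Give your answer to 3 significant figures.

Graham's law gives rate_X/rate_O₃ = √(M_O₃/M_X).
1.33 = √(48.00/M_X)
M_X = 48.00 / 1.33² = 48.00 / 1.769 = 27.1 g/mol

27.1 g/mol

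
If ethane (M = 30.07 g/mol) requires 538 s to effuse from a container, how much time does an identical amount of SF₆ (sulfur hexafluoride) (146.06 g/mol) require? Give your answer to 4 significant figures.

Graham's law gives t_SF₆/t_C₂H₆ = √(M_SF₆/M_C₂H₆) = √(146.06/30.07) = √4.857 = 2.204.
So the time for SF₆ is 538 × 2.204 = 1186 s.

1186 s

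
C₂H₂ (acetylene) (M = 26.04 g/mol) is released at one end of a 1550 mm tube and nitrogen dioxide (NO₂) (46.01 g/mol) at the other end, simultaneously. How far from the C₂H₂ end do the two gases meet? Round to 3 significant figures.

885 mm

Graham's law gives d_C₂H₂/d_NO₂ = rate_C₂H₂/rate_NO₂ = √(M_NO₂/M_C₂H₂) = √(46.01/26.04) = 1.329.
With d_C₂H₂ + d_NO₂ = 1550 mm, d_NO₂ = 1550/(1 + 1.329) = 665.5 mm.
d_C₂H₂ = 1550 − 665.5 = 885 mm.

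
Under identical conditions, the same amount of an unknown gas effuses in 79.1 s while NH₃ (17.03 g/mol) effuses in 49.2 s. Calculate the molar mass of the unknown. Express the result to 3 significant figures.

44.0 g/mol

Using Graham's law: t_X/t_NH₃ = √(M_X/M_NH₃).
79.1/49.2 = 1.608 = √(M_X/17.03)
M_X = 17.03 × 1.608² = 17.03 × 2.585 = 44.0 g/mol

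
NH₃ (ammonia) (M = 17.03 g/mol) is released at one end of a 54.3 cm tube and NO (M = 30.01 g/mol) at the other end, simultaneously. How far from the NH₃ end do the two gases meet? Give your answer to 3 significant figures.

Distances travelled in equal time are proportional to diffusion rates, so d_NH₃/d_NO = √(M_NO/M_NH₃) = √(30.01/17.03) = 1.327.
With d_NH₃ + d_NO = 54.3 cm, d_NO = 54.3/(1 + 1.327) = 23.33 cm.
d_NH₃ = 54.3 − 23.33 = 31.0 cm.

31.0 cm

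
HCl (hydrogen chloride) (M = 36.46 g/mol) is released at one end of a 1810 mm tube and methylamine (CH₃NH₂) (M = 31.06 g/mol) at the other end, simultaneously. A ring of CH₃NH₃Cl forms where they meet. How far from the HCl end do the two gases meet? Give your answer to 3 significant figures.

The fronts meet when d_HCl + d_CH₃NH₂ = L with d_HCl/d_CH₃NH₂ = √(M_CH₃NH₂/M_HCl) (Graham's law). Here √(M_CH₃NH₂/M_HCl) = √(31.06/36.46) = 0.9230.
With d_HCl + d_CH₃NH₂ = 1810 mm, d_CH₃NH₂ = 1810/(1 + 0.9230) = 941.2 mm.
d_HCl = 1810 − 941.2 = 869 mm.

869 mm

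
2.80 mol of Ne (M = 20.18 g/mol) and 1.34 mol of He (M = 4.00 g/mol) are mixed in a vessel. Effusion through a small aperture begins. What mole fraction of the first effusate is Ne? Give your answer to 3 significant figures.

0.482

Rate_i ∝ x_i/√M_i (Graham's law weighted by mole fraction), so the effusate composition follows n_i/√M_i.
x_Ne(eff) = (n_Ne/√M_Ne) / (n_Ne/√M_Ne + n_He/√M_He)
= (2.80/√20.18) / (2.80/√20.18 + 1.34/√4.00) = 0.6233/(0.6233 + 0.6700) = 0.482.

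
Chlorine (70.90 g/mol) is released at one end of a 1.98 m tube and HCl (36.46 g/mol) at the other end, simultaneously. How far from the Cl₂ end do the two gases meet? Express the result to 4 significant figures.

The fronts meet when d_Cl₂ + d_HCl = L with d_Cl₂/d_HCl = √(M_HCl/M_Cl₂) (Graham's law). Here √(M_HCl/M_Cl₂) = √(36.46/70.90) = 0.7171.
With d_Cl₂ + d_HCl = 1.98 m, d_HCl = 1.98/(1 + 0.7171) = 1.153 m.
d_Cl₂ = 1.98 − 1.153 = 0.8269 m.

0.8269 m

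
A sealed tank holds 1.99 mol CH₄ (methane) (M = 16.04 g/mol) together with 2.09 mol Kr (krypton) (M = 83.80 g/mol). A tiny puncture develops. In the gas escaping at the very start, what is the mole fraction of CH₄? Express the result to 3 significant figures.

Rate_i ∝ x_i/√M_i (Graham's law weighted by mole fraction), so the effusate composition follows n_i/√M_i.
Mole fraction of CH₄ in the effusate = (n_CH₄/√M_CH₄) / (n_CH₄/√M_CH₄ + n_Kr/√M_Kr)
= (1.99/√16.04) / (1.99/√16.04 + 2.09/√83.80) = 0.4969/(0.4969 + 0.2283) = 0.685.

0.685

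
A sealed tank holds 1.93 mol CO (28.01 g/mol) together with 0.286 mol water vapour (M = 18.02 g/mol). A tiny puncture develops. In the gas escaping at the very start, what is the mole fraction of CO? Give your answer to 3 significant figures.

0.844

Each component's effusion rate ∝ (its partial pressure)·(1/√M) ∝ n_i/√M_i.
Mole fraction of CO in the effusate = (n_CO/√M_CO) / (n_CO/√M_CO + n_H₂O/√M_H₂O)
= (1.93/√28.01) / (1.93/√28.01 + 0.286/√18.02) = 0.3647/(0.3647 + 0.06737) = 0.844.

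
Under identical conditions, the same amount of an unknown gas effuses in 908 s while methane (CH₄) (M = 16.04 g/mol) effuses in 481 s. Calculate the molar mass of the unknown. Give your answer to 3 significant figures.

Graham's law gives t_X/t_CH₄ = √(M_X/M_CH₄).
908/481 = 1.888 = √(M_X/16.04)
M_X = 16.04 × 1.888² = 16.04 × 3.564 = 57.2 g/mol

57.2 g/mol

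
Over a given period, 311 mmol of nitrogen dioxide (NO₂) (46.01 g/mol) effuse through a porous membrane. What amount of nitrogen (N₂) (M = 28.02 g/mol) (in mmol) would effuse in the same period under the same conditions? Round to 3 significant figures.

399 mmol

Since effusion rate ∝ 1/√M, rate_N₂/rate_NO₂ = √(M_NO₂/M_N₂) = √(46.01/28.02) = √1.642 = 1.281.
So the amount for N₂ is 311 × 1.281 = 399 mmol.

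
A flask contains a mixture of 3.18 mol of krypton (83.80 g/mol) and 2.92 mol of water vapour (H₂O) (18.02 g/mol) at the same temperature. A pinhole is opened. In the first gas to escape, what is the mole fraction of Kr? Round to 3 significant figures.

0.336

The effusion rate of species i is ∝ p_i/√M_i ∝ n_i/√M_i.
x_Kr(eff) = (n_Kr/√M_Kr) / (n_Kr/√M_Kr + n_H₂O/√M_H₂O)
= (3.18/√83.80) / (3.18/√83.80 + 2.92/√18.02) = 0.3474/(0.3474 + 0.6879) = 0.336.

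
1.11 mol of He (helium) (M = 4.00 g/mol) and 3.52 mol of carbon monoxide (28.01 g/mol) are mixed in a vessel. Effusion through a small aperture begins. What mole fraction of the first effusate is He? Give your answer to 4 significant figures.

Rate_i ∝ x_i/√M_i (Graham's law weighted by mole fraction), so the effusate composition follows n_i/√M_i.
x_He(eff) = (n_He/√M_He) / (n_He/√M_He + n_CO/√M_CO)
= (1.11/√4.00) / (1.11/√4.00 + 3.52/√28.01) = 0.5550/(0.5550 + 0.6651) = 0.4549.

0.4549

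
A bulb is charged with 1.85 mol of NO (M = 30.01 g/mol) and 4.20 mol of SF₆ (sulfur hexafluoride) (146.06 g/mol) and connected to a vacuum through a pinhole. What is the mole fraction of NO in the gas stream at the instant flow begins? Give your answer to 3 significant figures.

0.493

Effusion rate of each component ∝ n_i/√M_i (partial pressure × 1/√M).
So x_NO in the escaping gas = (n_NO/√M_NO) / Σ(n_i/√M_i)
= (1.85/√30.01) / (1.85/√30.01 + 4.20/√146.06) = 0.3377/(0.3377 + 0.3475) = 0.493.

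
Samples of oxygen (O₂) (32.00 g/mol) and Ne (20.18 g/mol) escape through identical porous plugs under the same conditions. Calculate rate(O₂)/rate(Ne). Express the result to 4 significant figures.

0.7941

By Graham's law, rate_O₂/rate_Ne = √(M_Ne/M_O₂) = √(20.18/32.00) = √0.6306 = 0.7941.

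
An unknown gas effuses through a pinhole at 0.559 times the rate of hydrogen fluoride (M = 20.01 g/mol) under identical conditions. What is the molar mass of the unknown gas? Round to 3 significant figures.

Graham's law gives rate_X/rate_HF = √(M_HF/M_X).
0.559 = √(20.01/M_X)
M_X = 20.01 / 0.559² = 20.01 / 0.3125 = 64.0 g/mol

64.0 g/mol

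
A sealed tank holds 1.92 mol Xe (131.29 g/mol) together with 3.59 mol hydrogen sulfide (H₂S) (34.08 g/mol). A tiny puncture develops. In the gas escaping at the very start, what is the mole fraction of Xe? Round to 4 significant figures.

Rate_i ∝ x_i/√M_i (Graham's law weighted by mole fraction), so the effusate composition follows n_i/√M_i.
Mole fraction of Xe in the effusate = (n_Xe/√M_Xe) / (n_Xe/√M_Xe + n_H₂S/√M_H₂S)
= (1.92/√131.29) / (1.92/√131.29 + 3.59/√34.08) = 0.1676/(0.1676 + 0.6150) = 0.2141.

0.2141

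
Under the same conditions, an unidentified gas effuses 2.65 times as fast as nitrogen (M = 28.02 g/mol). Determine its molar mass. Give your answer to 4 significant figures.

From Graham's law, rate_X/rate_N₂ = √(M_N₂/M_X).
2.65 = √(28.02/M_X)
M_X = 28.02 / 2.65² = 28.02 / 7.022 = 3.990 g/mol

3.990 g/mol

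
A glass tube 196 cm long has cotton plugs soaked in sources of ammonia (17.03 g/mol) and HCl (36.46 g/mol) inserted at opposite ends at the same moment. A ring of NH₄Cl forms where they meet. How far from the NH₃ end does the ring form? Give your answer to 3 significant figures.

The fronts meet when d_NH₃ + d_HCl = L with d_NH₃/d_HCl = √(M_HCl/M_NH₃) (Graham's law). Here √(M_HCl/M_NH₃) = √(36.46/17.03) = 1.463.
With d_NH₃ + d_HCl = 196 cm, d_HCl = 196/(1 + 1.463) = 79.57 cm.
d_NH₃ = 196 − 79.57 = 116 cm.

116 cm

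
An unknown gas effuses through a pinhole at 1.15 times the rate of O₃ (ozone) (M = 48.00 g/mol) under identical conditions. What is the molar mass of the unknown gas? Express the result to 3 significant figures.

Graham's law gives rate_X/rate_O₃ = √(M_O₃/M_X).
1.15 = √(48.00/M_X)
M_X = 48.00 / 1.15² = 48.00 / 1.322 = 36.3 g/mol

36.3 g/mol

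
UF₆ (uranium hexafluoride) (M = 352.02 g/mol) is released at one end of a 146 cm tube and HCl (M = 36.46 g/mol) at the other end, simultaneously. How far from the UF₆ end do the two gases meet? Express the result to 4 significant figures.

Distances travelled in equal time are proportional to diffusion rates, so d_UF₆/d_HCl = √(M_HCl/M_UF₆) = √(36.46/352.02) = 0.3218.
With d_UF₆ + d_HCl = 146 cm, d_HCl = 146/(1 + 0.3218) = 110.5 cm.
d_UF₆ = 146 − 110.5 = 35.55 cm.

35.55 cm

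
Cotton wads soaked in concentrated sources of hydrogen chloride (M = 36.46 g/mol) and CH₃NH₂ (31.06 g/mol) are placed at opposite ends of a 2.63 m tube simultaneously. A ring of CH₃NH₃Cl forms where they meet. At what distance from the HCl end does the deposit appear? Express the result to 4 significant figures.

1.262 m

The fronts meet when d_HCl + d_CH₃NH₂ = L with d_HCl/d_CH₃NH₂ = √(M_CH₃NH₂/M_HCl) (Graham's law). Here √(M_CH₃NH₂/M_HCl) = √(31.06/36.46) = 0.9230.
With d_HCl + d_CH₃NH₂ = 2.63 m, d_CH₃NH₂ = 2.63/(1 + 0.9230) = 1.368 m.
d_HCl = 2.63 − 1.368 = 1.262 m.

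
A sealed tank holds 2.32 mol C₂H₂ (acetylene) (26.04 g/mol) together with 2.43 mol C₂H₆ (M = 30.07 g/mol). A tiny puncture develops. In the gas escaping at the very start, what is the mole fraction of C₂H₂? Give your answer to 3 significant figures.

0.506

The effusion rate of species i is ∝ p_i/√M_i ∝ n_i/√M_i.
Mole fraction of C₂H₂ in the effusate = (n_C₂H₂/√M_C₂H₂) / (n_C₂H₂/√M_C₂H₂ + n_C₂H₆/√M_C₂H₆)
= (2.32/√26.04) / (2.32/√26.04 + 2.43/√30.07) = 0.4546/(0.4546 + 0.4431) = 0.506.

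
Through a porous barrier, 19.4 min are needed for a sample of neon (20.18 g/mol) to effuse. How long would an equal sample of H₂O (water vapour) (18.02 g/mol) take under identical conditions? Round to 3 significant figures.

From Graham's law, t_H₂O/t_Ne = √(M_H₂O/M_Ne) = √(18.02/20.18) = √0.8930 = 0.9450.
So the time for H₂O is 19.4 × 0.9450 = 18.3 min.

18.3 min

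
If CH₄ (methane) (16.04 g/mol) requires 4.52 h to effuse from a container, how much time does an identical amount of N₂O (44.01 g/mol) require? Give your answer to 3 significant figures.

7.49 h

Graham's law gives t_N₂O/t_CH₄ = √(M_N₂O/M_CH₄) = √(44.01/16.04) = √2.744 = 1.656.
So the time for N₂O is 4.52 × 1.656 = 7.49 h.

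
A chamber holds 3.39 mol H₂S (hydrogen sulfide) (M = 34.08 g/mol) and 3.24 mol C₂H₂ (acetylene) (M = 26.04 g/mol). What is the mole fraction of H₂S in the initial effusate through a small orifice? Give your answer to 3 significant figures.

Effusion rate of each component ∝ n_i/√M_i (partial pressure × 1/√M).
Mole fraction of H₂S in the effusate = (n_H₂S/√M_H₂S) / (n_H₂S/√M_H₂S + n_C₂H₂/√M_C₂H₂)
= (3.39/√34.08) / (3.39/√34.08 + 3.24/√26.04) = 0.5807/(0.5807 + 0.6349) = 0.478.

0.478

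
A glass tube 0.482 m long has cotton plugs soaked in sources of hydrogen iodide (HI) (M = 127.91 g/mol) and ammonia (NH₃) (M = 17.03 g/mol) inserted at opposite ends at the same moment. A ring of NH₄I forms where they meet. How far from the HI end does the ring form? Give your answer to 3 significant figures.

0.129 m

The fronts meet when d_HI + d_NH₃ = L with d_HI/d_NH₃ = √(M_NH₃/M_HI) (Graham's law). Here √(M_NH₃/M_HI) = √(17.03/127.91) = 0.3649.
With d_HI + d_NH₃ = 0.482 m, d_NH₃ = 0.482/(1 + 0.3649) = 0.3531 m.
d_HI = 0.482 − 0.3531 = 0.129 m.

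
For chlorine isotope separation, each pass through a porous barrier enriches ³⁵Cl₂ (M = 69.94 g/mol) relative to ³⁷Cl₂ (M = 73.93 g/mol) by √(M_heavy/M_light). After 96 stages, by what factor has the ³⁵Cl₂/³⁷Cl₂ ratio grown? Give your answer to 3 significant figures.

14.3

Overall factor = α^96 with α = √(73.93/69.94), i.e. (73.93/69.94)^(96/2).
= 1.05705^48 = 14.3.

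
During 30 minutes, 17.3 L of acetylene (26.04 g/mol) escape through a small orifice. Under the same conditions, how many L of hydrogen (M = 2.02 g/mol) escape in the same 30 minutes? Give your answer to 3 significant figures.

62.1 L

From Graham's law, rate_H₂/rate_C₂H₂ = √(M_C₂H₂/M_H₂) = √(26.04/2.02) = √12.89 = 3.590.
So the volume for H₂ is 17.3 × 3.590 = 62.1 L.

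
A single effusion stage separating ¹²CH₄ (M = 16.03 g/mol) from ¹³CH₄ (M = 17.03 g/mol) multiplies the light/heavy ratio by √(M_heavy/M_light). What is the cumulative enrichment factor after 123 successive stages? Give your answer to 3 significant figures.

41.3

After 123 stages the ratio has grown by (√(17.03/16.03))^123 = (17.03/16.03)^(123/2).
= 1.06238^(123/2) = 41.3.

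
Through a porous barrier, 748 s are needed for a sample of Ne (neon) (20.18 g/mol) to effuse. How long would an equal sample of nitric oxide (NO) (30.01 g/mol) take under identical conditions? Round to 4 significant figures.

912.2 s

Since effusion rate ∝ 1/√M, t_NO/t_Ne = √(M_NO/M_Ne) = √(30.01/20.18) = √1.487 = 1.219.
So the time for NO is 748 × 1.219 = 912.2 s.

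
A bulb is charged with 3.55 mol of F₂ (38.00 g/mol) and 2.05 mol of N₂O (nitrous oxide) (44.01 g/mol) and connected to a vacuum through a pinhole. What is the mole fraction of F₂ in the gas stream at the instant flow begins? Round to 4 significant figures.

0.6508

The effusion rate of species i is ∝ p_i/√M_i ∝ n_i/√M_i.
So x_F₂ in the escaping gas = (n_F₂/√M_F₂) / Σ(n_i/√M_i)
= (3.55/√38.00) / (3.55/√38.00 + 2.05/√44.01) = 0.5759/(0.5759 + 0.3090) = 0.6508.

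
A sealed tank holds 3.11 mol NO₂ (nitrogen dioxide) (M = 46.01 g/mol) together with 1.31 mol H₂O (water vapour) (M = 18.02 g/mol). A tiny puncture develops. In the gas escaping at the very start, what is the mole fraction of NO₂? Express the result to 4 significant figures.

The effusion rate of species i is ∝ p_i/√M_i ∝ n_i/√M_i.
So x_NO₂ in the escaping gas = (n_NO₂/√M_NO₂) / Σ(n_i/√M_i)
= (3.11/√46.01) / (3.11/√46.01 + 1.31/√18.02) = 0.4585/(0.4585 + 0.3086) = 0.5977.

0.5977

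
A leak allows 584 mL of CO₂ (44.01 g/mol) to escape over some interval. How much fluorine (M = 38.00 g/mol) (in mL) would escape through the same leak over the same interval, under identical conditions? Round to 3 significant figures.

Since effusion rate ∝ 1/√M, rate_F₂/rate_CO₂ = √(M_CO₂/M_F₂) = √(44.01/38.00) = √1.158 = 1.076.
So the volume for F₂ is 584 × 1.076 = 628 mL.

628 mL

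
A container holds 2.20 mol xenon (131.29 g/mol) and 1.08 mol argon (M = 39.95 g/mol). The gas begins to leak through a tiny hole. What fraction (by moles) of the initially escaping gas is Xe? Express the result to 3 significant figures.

Rate_i ∝ x_i/√M_i (Graham's law weighted by mole fraction), so the effusate composition follows n_i/√M_i.
So x_Xe in the escaping gas = (n_Xe/√M_Xe) / Σ(n_i/√M_i)
= (2.20/√131.29) / (2.20/√131.29 + 1.08/√39.95) = 0.1920/(0.1920 + 0.1709) = 0.529.

0.529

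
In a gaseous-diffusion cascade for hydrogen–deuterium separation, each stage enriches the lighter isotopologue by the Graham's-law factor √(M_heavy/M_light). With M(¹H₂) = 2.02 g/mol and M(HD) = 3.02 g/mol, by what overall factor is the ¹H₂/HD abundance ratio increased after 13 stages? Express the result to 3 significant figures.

After 13 stages the ratio has grown by (√(3.02/2.02))^13 = (3.02/2.02)^(13/2).
= 1.49505^(13/2) = 13.7.

13.7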